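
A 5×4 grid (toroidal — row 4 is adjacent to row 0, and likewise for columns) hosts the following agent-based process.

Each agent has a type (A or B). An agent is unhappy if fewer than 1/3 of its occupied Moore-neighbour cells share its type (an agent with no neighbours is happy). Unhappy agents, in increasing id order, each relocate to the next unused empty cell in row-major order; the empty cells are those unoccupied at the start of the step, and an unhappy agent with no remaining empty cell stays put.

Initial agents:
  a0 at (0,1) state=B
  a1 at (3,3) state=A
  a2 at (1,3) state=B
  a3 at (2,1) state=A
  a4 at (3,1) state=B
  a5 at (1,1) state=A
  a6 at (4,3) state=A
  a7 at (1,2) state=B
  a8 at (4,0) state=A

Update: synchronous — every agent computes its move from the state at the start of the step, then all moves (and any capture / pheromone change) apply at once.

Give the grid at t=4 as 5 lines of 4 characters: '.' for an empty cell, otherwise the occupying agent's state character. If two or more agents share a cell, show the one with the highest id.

t=1: a0@(0,1):B a1@(3,3):A a2@(1,3):B a3@(2,1):A a4@(0,0):B a5@(1,1):A a6@(4,3):A a7@(1,2):B a8@(4,0):A
t=2: a0@(0,1):B a1@(3,3):A a2@(1,3):B a3@(2,1):A a4@(0,0):B a5@(0,2):A a6@(4,3):A a7@(1,2):B a8@(4,0):A
t=3: a0@(0,1):B a1@(3,3):A a2@(1,3):B a3@(0,3):A a4@(0,0):B a5@(1,0):A a6@(4,3):A a7@(1,2):B a8@(4,0):A
t=4: a0@(0,1):B a1@(3,3):A a2@(1,3):B a3@(0,3):A a4@(0,0):B a5@(0,2):A a6@(4,3):A a7@(1,2):B a8@(4,0):A

BBAA
..BB
....
...A
A..A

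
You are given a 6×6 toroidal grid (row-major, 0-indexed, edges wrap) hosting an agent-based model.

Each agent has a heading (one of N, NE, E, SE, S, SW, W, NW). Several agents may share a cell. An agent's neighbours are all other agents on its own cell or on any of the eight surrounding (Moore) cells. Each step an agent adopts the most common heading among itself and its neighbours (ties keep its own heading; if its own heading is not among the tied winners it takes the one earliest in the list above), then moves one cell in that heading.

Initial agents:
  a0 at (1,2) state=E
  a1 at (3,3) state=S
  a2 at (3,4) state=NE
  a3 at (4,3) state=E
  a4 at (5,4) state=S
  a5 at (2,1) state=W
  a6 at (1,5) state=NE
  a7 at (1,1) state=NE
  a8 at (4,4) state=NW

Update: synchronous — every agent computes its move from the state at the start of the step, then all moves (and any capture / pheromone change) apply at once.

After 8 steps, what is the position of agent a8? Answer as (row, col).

t=1: a0@(1,3):E a1@(4,3):S a2@(2,5):NE a3@(5,3):S a4@(0,4):S a5@(2,0):W a6@(0,0):NE a7@(0,2):NE a8@(5,4):S
t=2: a0@(1,4):E a1@(5,3):S a2@(1,0):NE a3@(0,3):S a4@(1,4):S a5@(2,5):W a6@(5,1):NE a7@(5,3):NE a8@(0,4):S
t=3: a0@(2,4):S a1@(0,3):S a2@(0,1):NE a3@(1,3):S a4@(2,4):S a5@(2,4):W a6@(4,2):NE a7@(0,3):S a8@(1,4):S
t=4: a0@(3,4):S a1@(1,3):S a2@(5,2):NE a3@(2,3):S a4@(3,4):S a5@(3,4):S a6@(3,3):NE a7@(1,3):S a8@(2,4):S
t=5: a0@(4,4):S a1@(2,3):S a2@(4,3):NE a3@(3,3):S a4@(4,4):S a5@(4,4):S a6@(4,3):S a7@(2,3):S a8@(3,4):S
t=6: a0@(5,4):S a1@(3,3):S a2@(5,3):S a3@(4,3):S a4@(5,4):S a5@(5,4):S a6@(5,3):S a7@(3,3):S a8@(4,4):S
t=7: a0@(0,4):S a1@(4,3):S a2@(0,3):S a3@(5,3):S a4@(0,4):S a5@(0,4):S a6@(0,3):S a7@(4,3):S a8@(5,4):S
t=8: a0@(1,4):S a1@(5,3):S a2@(1,3):S a3@(0,3):S a4@(1,4):S a5@(1,4):S a6@(1,3):S a7@(5,3):S a8@(0,4):S

(0, 4)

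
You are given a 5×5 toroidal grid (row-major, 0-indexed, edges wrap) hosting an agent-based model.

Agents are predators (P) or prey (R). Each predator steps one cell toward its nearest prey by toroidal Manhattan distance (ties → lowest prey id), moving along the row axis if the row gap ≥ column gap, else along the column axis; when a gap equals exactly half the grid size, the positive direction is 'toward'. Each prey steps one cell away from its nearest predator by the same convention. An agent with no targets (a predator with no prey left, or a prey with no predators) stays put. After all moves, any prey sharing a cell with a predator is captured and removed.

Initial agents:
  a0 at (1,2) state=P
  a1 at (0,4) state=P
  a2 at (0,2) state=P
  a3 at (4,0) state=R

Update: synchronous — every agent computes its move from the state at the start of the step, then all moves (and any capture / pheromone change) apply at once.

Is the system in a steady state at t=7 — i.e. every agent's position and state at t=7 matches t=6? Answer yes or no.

no

t=1: a0@(0,2):P a1@(4,4):P a2@(0,1):P a3@(3,0):R
t=2: a0@(4,2):P a1@(3,4):P a2@(4,1):P a3@(2,0):R
t=3: a0@(3,2):P a1@(2,4):P a2@(3,1):P a3@(1,0):R
t=4: a0@(2,2):P a1@(1,4):P a2@(2,1):P a3@(0,0):R
t=5: a0@(1,2):P a1@(0,4):P a2@(1,1):P a3@(4,0):R
t=6: a0@(0,2):P a1@(4,4):P a2@(0,1):P a3@(3,0):R
t=7: a0@(4,2):P a1@(3,4):P a2@(4,1):P a3@(2,0):R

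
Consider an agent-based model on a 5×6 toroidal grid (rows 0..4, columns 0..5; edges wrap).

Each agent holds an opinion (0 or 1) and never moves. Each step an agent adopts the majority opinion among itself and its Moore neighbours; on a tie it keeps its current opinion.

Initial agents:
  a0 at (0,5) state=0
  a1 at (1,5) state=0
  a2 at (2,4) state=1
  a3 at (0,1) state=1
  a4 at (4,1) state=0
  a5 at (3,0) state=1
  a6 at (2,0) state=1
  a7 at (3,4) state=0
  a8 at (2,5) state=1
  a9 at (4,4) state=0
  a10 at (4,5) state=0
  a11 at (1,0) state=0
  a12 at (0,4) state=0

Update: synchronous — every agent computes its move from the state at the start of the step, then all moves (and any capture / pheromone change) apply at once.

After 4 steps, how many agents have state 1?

t=1: a0@(0,5):0 a1@(1,5):0 a2@(2,4):1 a3@(0,1):0 a4@(4,1):1 a5@(3,0):1 a6@(2,0):1 a7@(3,4):0 a8@(2,5):1 a9@(4,4):0 a10@(4,5):0 a11@(1,0):0 a12@(0,4):0
t=2: (unchanged — steady state)

5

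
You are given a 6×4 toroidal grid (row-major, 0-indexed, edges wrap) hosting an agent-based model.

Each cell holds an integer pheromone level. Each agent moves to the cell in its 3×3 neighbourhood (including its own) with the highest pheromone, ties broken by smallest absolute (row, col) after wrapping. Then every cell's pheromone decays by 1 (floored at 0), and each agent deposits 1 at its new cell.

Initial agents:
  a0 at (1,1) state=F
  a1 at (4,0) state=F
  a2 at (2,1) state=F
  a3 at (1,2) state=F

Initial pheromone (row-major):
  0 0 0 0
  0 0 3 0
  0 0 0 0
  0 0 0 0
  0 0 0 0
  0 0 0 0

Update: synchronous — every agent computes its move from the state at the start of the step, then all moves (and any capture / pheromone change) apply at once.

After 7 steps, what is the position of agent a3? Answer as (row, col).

(1, 2)

t=1: a0@(1,2) a1@(3,0) a2@(1,2) a3@(1,2) | pheromone: 0 0 0 0 / 0 0 5 0 / 0 0 0 0 / 1 0 0 0 / 0 0 0 0 / 0 0 0 0
t=2: a0@(1,2) a1@(3,0) a2@(1,2) a3@(1,2) | pheromone: 0 0 0 0 / 0 0 7 0 / 0 0 0 0 / 1 0 0 0 / 0 0 0 0 / 0 0 0 0
t=3: a0@(1,2) a1@(3,0) a2@(1,2) a3@(1,2) | pheromone: 0 0 0 0 / 0 0 9 0 / 0 0 0 0 / 1 0 0 0 / 0 0 0 0 / 0 0 0 0
t=4: a0@(1,2) a1@(3,0) a2@(1,2) a3@(1,2) | pheromone: 0 0 0 0 / 0 0 11 0 / 0 0 0 0 / 1 0 0 0 / 0 0 0 0 / 0 0 0 0
t=5: a0@(1,2) a1@(3,0) a2@(1,2) a3@(1,2) | pheromone: 0 0 0 0 / 0 0 13 0 / 0 0 0 0 / 1 0 0 0 / 0 0 0 0 / 0 0 0 0
t=6: a0@(1,2) a1@(3,0) a2@(1,2) a3@(1,2) | pheromone: 0 0 0 0 / 0 0 15 0 / 0 0 0 0 / 1 0 0 0 / 0 0 0 0 / 0 0 0 0
t=7: a0@(1,2) a1@(3,0) a2@(1,2) a3@(1,2) | pheromone: 0 0 0 0 / 0 0 17 0 / 0 0 0 0 / 1 0 0 0 / 0 0 0 0 / 0 0 0 0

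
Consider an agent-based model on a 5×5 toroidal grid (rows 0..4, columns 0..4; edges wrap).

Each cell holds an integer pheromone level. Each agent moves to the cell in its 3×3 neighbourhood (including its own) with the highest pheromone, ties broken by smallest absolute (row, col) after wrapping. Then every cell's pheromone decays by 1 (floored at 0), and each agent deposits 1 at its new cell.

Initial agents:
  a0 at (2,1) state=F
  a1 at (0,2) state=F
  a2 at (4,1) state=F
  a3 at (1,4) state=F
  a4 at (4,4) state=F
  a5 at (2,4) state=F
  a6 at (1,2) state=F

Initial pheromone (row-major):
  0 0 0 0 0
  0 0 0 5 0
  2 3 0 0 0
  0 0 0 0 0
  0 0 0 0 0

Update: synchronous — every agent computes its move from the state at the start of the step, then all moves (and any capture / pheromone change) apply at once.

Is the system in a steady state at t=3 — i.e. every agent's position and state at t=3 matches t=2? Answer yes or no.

yes

t=1: a0@(2,1) a1@(1,3) a2@(0,0) a3@(1,3) a4@(0,0) a5@(1,3) a6@(1,3) | pheromone: 2 0 0 0 0 / 0 0 0 8 0 / 1 3 0 0 0 / 0 0 0 0 0 / 0 0 0 0 0
t=2: a0@(2,1) a1@(1,3) a2@(0,0) a3@(1,3) a4@(0,0) a5@(1,3) a6@(1,3) | pheromone: 3 0 0 0 0 / 0 0 0 11 0 / 0 3 0 0 0 / 0 0 0 0 0 / 0 0 0 0 0
t=3: a0@(2,1) a1@(1,3) a2@(0,0) a3@(1,3) a4@(0,0) a5@(1,3) a6@(1,3) | pheromone: 4 0 0 0 0 / 0 0 0 14 0 / 0 3 0 0 0 / 0 0 0 0 0 / 0 0 0 0 0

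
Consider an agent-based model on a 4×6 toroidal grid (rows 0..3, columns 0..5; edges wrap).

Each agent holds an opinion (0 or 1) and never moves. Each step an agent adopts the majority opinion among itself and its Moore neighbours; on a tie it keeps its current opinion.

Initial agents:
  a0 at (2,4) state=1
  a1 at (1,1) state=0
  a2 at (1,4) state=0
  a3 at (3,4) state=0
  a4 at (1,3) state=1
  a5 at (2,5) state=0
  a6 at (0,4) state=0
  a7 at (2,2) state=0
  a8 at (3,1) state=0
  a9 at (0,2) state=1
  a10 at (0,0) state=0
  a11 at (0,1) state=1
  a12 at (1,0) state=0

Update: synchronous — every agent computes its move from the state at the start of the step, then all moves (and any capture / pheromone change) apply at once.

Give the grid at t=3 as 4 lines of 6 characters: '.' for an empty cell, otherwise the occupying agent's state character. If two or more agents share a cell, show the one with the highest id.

t=1: a0@(2,4):0 a1@(1,1):0 a2@(1,4):0 a3@(3,4):0 a4@(1,3):1 a5@(2,5):0 a6@(0,4):0 a7@(2,2):0 a8@(3,1):0 a9@(0,2):1 a10@(0,0):0 a11@(0,1):0 a12@(1,0):0
t=2: a0@(2,4):0 a1@(1,1):0 a2@(1,4):0 a3@(3,4):0 a4@(1,3):0 a5@(2,5):0 a6@(0,4):0 a7@(2,2):0 a8@(3,1):0 a9@(0,2):0 a10@(0,0):0 a11@(0,1):0 a12@(1,0):0
t=3: (unchanged — steady state)

000.0.
00.00.
..0.00
.0..0.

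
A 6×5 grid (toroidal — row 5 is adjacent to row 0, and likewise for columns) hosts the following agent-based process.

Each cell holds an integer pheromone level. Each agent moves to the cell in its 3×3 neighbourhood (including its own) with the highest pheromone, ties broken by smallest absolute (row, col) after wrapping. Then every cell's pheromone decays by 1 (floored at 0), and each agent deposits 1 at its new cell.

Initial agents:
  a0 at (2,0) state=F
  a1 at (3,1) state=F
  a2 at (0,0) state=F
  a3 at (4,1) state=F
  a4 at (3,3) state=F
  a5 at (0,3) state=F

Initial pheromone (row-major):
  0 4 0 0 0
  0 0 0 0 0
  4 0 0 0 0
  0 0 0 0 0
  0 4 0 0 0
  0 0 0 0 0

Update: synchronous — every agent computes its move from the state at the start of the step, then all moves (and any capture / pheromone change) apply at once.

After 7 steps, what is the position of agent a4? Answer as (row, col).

t=1: a0@(2,0) a1@(2,0) a2@(0,1) a3@(4,1) a4@(2,2) a5@(0,2) | pheromone: 0 4 1 0 0 / 0 0 0 0 0 / 5 0 1 0 0 / 0 0 0 0 0 / 0 4 0 0 0 / 0 0 0 0 0
t=2: a0@(2,0) a1@(2,0) a2@(0,1) a3@(4,1) a4@(2,2) a5@(0,1) | pheromone: 0 5 0 0 0 / 0 0 0 0 0 / 6 0 1 0 0 / 0 0 0 0 0 / 0 4 0 0 0 / 0 0 0 0 0
t=3: a0@(2,0) a1@(2,0) a2@(0,1) a3@(4,1) a4@(2,2) a5@(0,1) | pheromone: 0 6 0 0 0 / 0 0 0 0 0 / 7 0 1 0 0 / 0 0 0 0 0 / 0 4 0 0 0 / 0 0 0 0 0
t=4: a0@(2,0) a1@(2,0) a2@(0,1) a3@(4,1) a4@(2,2) a5@(0,1) | pheromone: 0 7 0 0 0 / 0 0 0 0 0 / 8 0 1 0 0 / 0 0 0 0 0 / 0 4 0 0 0 / 0 0 0 0 0
t=5: a0@(2,0) a1@(2,0) a2@(0,1) a3@(4,1) a4@(2,2) a5@(0,1) | pheromone: 0 8 0 0 0 / 0 0 0 0 0 / 9 0 1 0 0 / 0 0 0 0 0 / 0 4 0 0 0 / 0 0 0 0 0
t=6: a0@(2,0) a1@(2,0) a2@(0,1) a3@(4,1) a4@(2,2) a5@(0,1) | pheromone: 0 9 0 0 0 / 0 0 0 0 0 / 10 0 1 0 0 / 0 0 0 0 0 / 0 4 0 0 0 / 0 0 0 0 0
t=7: a0@(2,0) a1@(2,0) a2@(0,1) a3@(4,1) a4@(2,2) a5@(0,1) | pheromone: 0 10 0 0 0 / 0 0 0 0 0 / 11 0 1 0 0 / 0 0 0 0 0 / 0 4 0 0 0 / 0 0 0 0 0

(2, 2)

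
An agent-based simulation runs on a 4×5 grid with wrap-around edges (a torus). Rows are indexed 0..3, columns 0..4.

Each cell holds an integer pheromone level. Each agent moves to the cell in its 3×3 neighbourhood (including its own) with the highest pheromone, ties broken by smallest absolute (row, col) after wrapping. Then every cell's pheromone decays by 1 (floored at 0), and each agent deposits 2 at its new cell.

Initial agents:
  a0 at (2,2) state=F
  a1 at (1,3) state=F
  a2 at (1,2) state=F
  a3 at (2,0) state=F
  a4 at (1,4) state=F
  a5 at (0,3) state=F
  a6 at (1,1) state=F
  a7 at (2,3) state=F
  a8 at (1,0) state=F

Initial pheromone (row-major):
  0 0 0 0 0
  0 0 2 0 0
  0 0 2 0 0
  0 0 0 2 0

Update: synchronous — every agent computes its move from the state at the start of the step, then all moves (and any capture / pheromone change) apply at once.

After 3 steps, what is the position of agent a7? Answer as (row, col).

(1, 2)

t=1: a0@(1,2) a1@(1,2) a2@(1,2) a3@(1,0) a4@(0,0) a5@(1,2) a6@(1,2) a7@(1,2) a8@(0,0) | pheromone: 4 0 0 0 0 / 2 0 13 0 0 / 0 0 1 0 0 / 0 0 0 1 0
t=2: a0@(1,2) a1@(1,2) a2@(1,2) a3@(0,0) a4@(0,0) a5@(1,2) a6@(1,2) a7@(1,2) a8@(0,0) | pheromone: 9 0 0 0 0 / 1 0 24 0 0 / 0 0 0 0 0 / 0 0 0 0 0
t=3: a0@(1,2) a1@(1,2) a2@(1,2) a3@(0,0) a4@(0,0) a5@(1,2) a6@(1,2) a7@(1,2) a8@(0,0) | pheromone: 14 0 0 0 0 / 0 0 35 0 0 / 0 0 0 0 0 / 0 0 0 0 0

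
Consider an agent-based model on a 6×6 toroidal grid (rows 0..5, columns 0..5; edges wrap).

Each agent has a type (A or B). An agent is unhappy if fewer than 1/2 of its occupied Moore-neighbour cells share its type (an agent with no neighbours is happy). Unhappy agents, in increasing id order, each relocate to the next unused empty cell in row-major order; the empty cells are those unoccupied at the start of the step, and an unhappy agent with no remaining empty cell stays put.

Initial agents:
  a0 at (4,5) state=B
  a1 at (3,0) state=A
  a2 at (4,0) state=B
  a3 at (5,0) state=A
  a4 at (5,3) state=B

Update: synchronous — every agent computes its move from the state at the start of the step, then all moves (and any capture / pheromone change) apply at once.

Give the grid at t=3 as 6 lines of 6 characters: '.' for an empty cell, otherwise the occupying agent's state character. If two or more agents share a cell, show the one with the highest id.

ABA.B.
......
......
......
......
...B..

t=1: a0@(0,0):B a1@(0,1):A a2@(0,2):B a3@(0,3):A a4@(5,3):B
t=2: a0@(0,4):B a1@(0,5):A a2@(1,0):B a3@(1,1):A a4@(5,3):B
t=3: a0@(0,4):B a1@(0,0):A a2@(0,1):B a3@(0,2):A a4@(5,3):B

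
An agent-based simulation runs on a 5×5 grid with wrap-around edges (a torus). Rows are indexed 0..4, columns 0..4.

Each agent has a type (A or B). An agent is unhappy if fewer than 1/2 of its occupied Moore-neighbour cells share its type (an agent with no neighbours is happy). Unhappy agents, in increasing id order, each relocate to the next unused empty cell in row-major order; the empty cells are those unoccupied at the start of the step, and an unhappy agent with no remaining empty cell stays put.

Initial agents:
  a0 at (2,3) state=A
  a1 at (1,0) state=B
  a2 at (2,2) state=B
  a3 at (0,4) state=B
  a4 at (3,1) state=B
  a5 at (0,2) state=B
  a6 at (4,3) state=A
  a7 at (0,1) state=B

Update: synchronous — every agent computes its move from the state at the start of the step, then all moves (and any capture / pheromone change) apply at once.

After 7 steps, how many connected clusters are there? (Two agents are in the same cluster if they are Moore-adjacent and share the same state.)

t=1: a0@(0,0):A a1@(1,0):B a2@(2,2):B a3@(0,4):B a4@(3,1):B a5@(0,2):B a6@(0,3):A a7@(0,1):B
t=2: a0@(1,1):A a1@(1,0):B a2@(2,2):B a3@(1,2):B a4@(3,1):B a5@(0,2):B a6@(1,3):A a7@(0,1):B
t=3: a0@(0,0):A a1@(1,0):B a2@(2,2):B a3@(1,2):B a4@(3,1):B a5@(0,2):B a6@(0,3):A a7@(0,1):B
t=4: a0@(0,4):A a1@(1,0):B a2@(2,2):B a3@(1,2):B a4@(3,1):B a5@(0,2):B a6@(1,1):A a7@(0,1):B
t=5: a0@(0,0):A a1@(0,3):B a2@(2,2):B a3@(1,2):B a4@(3,1):B a5@(0,2):B a6@(1,3):A a7@(0,1):B
t=6: a0@(0,4):A a1@(0,3):B a2@(2,2):B a3@(1,2):B a4@(3,1):B a5@(0,2):B a6@(1,0):A a7@(0,1):B
t=7: (unchanged — steady state)

2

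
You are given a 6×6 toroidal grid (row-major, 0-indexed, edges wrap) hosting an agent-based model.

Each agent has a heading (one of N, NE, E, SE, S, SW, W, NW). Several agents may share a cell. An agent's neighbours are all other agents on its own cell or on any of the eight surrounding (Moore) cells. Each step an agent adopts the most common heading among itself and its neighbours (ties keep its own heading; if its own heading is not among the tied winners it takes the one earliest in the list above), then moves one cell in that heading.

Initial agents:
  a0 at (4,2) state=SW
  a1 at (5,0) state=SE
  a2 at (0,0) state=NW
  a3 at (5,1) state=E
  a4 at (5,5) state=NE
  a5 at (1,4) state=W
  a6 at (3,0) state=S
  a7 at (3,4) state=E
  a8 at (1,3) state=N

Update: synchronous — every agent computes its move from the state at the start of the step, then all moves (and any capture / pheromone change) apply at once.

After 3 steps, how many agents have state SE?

t=1: a0@(5,1):SW a1@(0,1):SE a2@(5,5):NW a3@(5,2):E a4@(4,0):NE a5@(1,3):W a6@(4,0):S a7@(3,5):E a8@(0,3):N
t=2: a0@(0,0):SW a1@(1,2):SE a2@(4,4):NW a3@(5,3):E a4@(3,1):NE a5@(1,2):W a6@(5,0):S a7@(3,0):E a8@(5,3):N
t=3: a0@(1,5):SW a1@(2,3):SE a2@(3,3):NW a3@(5,4):E a4@(2,2):NE a5@(1,1):W a6@(0,0):S a7@(3,1):E a8@(4,3):N

1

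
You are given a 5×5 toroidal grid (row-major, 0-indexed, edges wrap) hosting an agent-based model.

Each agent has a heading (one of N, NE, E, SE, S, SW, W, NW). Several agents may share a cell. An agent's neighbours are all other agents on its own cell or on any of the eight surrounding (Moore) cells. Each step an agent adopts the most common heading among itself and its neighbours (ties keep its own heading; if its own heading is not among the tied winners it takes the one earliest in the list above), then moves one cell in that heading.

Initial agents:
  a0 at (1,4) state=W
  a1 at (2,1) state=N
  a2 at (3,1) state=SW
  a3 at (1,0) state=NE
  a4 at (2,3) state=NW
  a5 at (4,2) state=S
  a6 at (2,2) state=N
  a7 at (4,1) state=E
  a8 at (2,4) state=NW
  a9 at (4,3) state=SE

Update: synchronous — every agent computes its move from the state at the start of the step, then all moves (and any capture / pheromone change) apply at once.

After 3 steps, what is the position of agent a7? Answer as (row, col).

(3, 2)

t=1: a0@(0,3):NW a1@(1,1):N a2@(2,1):N a3@(0,1):NE a4@(1,2):NW a5@(0,2):S a6@(1,2):N a7@(4,2):E a8@(1,3):NW a9@(0,4):SE
t=2: a0@(4,2):NW a1@(0,1):N a2@(1,1):N a3@(4,1):N a4@(0,1):NW a5@(4,1):NW a6@(0,2):N a7@(4,3):E a8@(0,2):NW a9@(4,3):NW
t=3: a0@(3,1):NW a1@(4,1):N a2@(0,1):N a3@(3,0):NW a4@(4,0):NW a5@(3,0):NW a6@(4,1):NW a7@(3,2):NW a8@(4,1):NW a9@(3,2):NW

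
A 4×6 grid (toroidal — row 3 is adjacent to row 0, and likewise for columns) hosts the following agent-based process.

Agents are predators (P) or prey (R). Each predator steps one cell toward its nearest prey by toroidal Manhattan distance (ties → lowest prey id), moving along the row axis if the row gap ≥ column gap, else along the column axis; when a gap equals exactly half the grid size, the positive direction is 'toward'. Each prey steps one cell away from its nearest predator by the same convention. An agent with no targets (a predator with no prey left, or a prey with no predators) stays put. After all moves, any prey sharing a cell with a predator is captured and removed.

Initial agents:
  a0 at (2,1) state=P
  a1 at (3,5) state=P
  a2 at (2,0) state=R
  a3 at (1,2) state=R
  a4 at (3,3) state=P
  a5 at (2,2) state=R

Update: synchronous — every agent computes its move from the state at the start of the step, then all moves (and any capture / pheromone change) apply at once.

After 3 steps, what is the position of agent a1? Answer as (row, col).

(2, 1)

t=1: a0@(2,0):P a1@(2,5):P a3@(0,2):R a4@(2,3):P
t=2: a0@(3,0):P a1@(2,0):P a3@(3,2):R a4@(3,3):P
t=3: a0@(3,1):P a1@(2,1):P a4@(3,2):P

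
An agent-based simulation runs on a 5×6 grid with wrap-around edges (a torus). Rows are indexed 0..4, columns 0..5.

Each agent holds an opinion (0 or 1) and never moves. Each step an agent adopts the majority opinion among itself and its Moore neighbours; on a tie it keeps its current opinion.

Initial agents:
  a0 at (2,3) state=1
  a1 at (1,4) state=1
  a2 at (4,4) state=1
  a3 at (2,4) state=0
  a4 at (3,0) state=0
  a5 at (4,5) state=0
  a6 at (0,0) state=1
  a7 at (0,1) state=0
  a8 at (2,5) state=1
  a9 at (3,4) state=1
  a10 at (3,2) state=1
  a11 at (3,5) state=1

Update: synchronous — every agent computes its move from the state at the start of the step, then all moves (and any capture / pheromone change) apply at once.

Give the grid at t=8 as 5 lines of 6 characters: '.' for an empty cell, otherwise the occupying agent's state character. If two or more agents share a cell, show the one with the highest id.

t=1: a0@(2,3):1 a1@(1,4):1 a2@(4,4):1 a3@(2,4):1 a4@(3,0):0 a5@(4,5):1 a6@(0,0):0 a7@(0,1):0 a8@(2,5):1 a9@(3,4):1 a10@(3,2):1 a11@(3,5):1
t=2: a0@(2,3):1 a1@(1,4):1 a2@(4,4):1 a3@(2,4):1 a4@(3,0):1 a5@(4,5):1 a6@(0,0):0 a7@(0,1):0 a8@(2,5):1 a9@(3,4):1 a10@(3,2):1 a11@(3,5):1
t=3: (unchanged — steady state)

00....
....1.
...111
1.1.11
....11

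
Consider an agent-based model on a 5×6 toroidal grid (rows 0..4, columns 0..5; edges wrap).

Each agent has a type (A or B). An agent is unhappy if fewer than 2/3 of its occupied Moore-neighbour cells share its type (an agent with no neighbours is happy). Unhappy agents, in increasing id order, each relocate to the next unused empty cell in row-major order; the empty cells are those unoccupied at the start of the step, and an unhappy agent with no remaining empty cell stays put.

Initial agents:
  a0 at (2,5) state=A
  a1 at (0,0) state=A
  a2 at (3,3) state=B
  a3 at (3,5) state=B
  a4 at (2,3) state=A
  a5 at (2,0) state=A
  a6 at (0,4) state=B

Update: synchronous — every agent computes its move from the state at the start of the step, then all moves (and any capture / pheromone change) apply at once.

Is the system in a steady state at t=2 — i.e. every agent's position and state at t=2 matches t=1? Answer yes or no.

no

t=1: a0@(0,1):A a1@(0,0):A a2@(0,2):B a3@(0,3):B a4@(0,5):A a5@(1,0):A a6@(0,4):B
t=2: a0@(0,1):A a1@(0,0):A a2@(1,1):B a3@(0,3):B a4@(0,5):A a5@(1,0):A a6@(1,2):B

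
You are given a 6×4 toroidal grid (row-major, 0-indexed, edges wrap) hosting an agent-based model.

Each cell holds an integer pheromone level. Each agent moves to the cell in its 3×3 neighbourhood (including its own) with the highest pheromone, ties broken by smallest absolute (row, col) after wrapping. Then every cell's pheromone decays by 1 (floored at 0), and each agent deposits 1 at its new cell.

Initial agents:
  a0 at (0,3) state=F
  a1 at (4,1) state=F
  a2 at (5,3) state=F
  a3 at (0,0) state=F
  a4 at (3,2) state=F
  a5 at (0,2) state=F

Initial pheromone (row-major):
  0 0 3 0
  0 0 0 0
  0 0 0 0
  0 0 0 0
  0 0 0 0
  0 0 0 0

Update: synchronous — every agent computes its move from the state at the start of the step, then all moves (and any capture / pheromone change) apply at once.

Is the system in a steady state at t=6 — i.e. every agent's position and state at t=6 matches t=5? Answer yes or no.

yes

t=1: a0@(0,2) a1@(3,0) a2@(0,2) a3@(0,0) a4@(2,1) a5@(0,2) | pheromone: 1 0 5 0 / 0 0 0 0 / 0 1 0 0 / 1 0 0 0 / 0 0 0 0 / 0 0 0 0
t=2: a0@(0,2) a1@(2,1) a2@(0,2) a3@(0,0) a4@(2,1) a5@(0,2) | pheromone: 1 0 7 0 / 0 0 0 0 / 0 2 0 0 / 0 0 0 0 / 0 0 0 0 / 0 0 0 0
t=3: a0@(0,2) a1@(2,1) a2@(0,2) a3@(0,0) a4@(2,1) a5@(0,2) | pheromone: 1 0 9 0 / 0 0 0 0 / 0 3 0 0 / 0 0 0 0 / 0 0 0 0 / 0 0 0 0
t=4: a0@(0,2) a1@(2,1) a2@(0,2) a3@(0,0) a4@(2,1) a5@(0,2) | pheromone: 1 0 11 0 / 0 0 0 0 / 0 4 0 0 / 0 0 0 0 / 0 0 0 0 / 0 0 0 0
t=5: a0@(0,2) a1@(2,1) a2@(0,2) a3@(0,0) a4@(2,1) a5@(0,2) | pheromone: 1 0 13 0 / 0 0 0 0 / 0 5 0 0 / 0 0 0 0 / 0 0 0 0 / 0 0 0 0
t=6: a0@(0,2) a1@(2,1) a2@(0,2) a3@(0,0) a4@(2,1) a5@(0,2) | pheromone: 1 0 15 0 / 0 0 0 0 / 0 6 0 0 / 0 0 0 0 / 0 0 0 0 / 0 0 0 0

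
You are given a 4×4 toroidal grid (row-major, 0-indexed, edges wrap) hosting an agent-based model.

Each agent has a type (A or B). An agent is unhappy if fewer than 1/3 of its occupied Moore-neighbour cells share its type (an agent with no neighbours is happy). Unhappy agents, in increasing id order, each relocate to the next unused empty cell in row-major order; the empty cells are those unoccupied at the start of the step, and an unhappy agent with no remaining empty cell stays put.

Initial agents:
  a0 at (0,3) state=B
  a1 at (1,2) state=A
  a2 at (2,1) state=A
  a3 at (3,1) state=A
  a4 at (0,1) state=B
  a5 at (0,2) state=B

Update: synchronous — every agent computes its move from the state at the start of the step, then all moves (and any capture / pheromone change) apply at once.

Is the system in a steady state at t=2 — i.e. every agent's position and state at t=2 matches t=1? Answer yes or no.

t=1: a0@(0,3):B a1@(0,0):A a2@(2,1):A a3@(3,1):A a4@(0,1):B a5@(0,2):B
t=2: (unchanged — steady state)

yes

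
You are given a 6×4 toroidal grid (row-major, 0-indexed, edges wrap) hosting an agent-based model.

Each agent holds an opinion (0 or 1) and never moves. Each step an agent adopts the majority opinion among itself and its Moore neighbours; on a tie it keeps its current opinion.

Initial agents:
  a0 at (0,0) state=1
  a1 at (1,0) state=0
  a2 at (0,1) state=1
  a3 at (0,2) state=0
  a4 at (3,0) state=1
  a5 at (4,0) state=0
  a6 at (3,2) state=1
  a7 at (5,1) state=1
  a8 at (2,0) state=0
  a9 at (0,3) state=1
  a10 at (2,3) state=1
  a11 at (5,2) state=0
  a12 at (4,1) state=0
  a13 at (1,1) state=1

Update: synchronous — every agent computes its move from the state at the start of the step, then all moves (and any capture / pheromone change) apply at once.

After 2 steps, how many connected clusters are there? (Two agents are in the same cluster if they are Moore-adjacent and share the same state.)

2

t=1: a0@(0,0):1 a1@(1,0):1 a2@(0,1):1 a3@(0,2):1 a4@(3,0):0 a5@(4,0):0 a6@(3,2):1 a7@(5,1):0 a8@(2,0):1 a9@(0,3):0 a10@(2,3):1 a11@(5,2):0 a12@(4,1):0 a13@(1,1):1
t=2: a0@(0,0):1 a1@(1,0):1 a2@(0,1):1 a3@(0,2):1 a4@(3,0):0 a5@(4,0):0 a6@(3,2):1 a7@(5,1):0 a8@(2,0):1 a9@(0,3):1 a10@(2,3):1 a11@(5,2):0 a12@(4,1):0 a13@(1,1):1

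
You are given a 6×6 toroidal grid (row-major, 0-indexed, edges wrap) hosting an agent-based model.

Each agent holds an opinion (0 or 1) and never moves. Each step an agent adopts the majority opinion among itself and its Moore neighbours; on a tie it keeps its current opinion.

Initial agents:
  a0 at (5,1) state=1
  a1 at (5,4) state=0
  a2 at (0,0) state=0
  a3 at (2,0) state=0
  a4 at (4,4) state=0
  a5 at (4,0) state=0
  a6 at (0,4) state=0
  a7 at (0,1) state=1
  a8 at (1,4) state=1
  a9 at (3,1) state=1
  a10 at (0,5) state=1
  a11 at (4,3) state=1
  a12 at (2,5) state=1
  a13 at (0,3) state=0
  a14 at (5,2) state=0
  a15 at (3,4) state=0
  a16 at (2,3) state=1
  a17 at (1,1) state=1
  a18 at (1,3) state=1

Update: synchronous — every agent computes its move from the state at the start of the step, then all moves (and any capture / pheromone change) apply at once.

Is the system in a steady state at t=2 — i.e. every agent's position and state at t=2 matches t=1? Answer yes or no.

t=1: a0@(5,1):0 a1@(5,4):0 a2@(0,0):1 a3@(2,0):1 a4@(4,4):0 a5@(4,0):1 a6@(0,4):0 a7@(0,1):1 a8@(1,4):1 a9@(3,1):0 a10@(0,5):0 a11@(4,3):0 a12@(2,5):1 a13@(0,3):0 a14@(5,2):1 a15@(3,4):1 a16@(2,3):1 a17@(1,1):1 a18@(1,3):1
t=2: a0@(5,1):1 a1@(5,4):0 a2@(0,0):1 a3@(2,0):1 a4@(4,4):0 a5@(4,0):0 a6@(0,4):0 a7@(0,1):1 a8@(1,4):1 a9@(3,1):1 a10@(0,5):0 a11@(4,3):0 a12@(2,5):1 a13@(0,3):0 a14@(5,2):0 a15@(3,4):1 a16@(2,3):1 a17@(1,1):1 a18@(1,3):1

no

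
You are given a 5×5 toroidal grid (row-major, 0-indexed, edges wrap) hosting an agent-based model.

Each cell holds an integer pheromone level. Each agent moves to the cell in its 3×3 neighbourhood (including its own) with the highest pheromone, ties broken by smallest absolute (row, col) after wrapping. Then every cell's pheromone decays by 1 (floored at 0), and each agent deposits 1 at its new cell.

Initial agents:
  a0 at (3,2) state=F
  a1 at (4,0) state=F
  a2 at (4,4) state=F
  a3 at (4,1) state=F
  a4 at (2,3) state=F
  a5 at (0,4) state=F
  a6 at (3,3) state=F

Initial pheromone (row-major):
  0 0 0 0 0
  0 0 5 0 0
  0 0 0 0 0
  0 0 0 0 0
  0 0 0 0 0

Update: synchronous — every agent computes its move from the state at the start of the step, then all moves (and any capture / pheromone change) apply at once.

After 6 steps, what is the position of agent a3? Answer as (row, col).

(0, 0)

t=1: a0@(2,1) a1@(0,0) a2@(0,0) a3@(0,0) a4@(1,2) a5@(0,0) a6@(2,2) | pheromone: 4 0 0 0 0 / 0 0 5 0 0 / 0 1 1 0 0 / 0 0 0 0 0 / 0 0 0 0 0
t=2: a0@(1,2) a1@(0,0) a2@(0,0) a3@(0,0) a4@(1,2) a5@(0,0) a6@(1,2) | pheromone: 7 0 0 0 0 / 0 0 7 0 0 / 0 0 0 0 0 / 0 0 0 0 0 / 0 0 0 0 0
t=3: a0@(1,2) a1@(0,0) a2@(0,0) a3@(0,0) a4@(1,2) a5@(0,0) a6@(1,2) | pheromone: 10 0 0 0 0 / 0 0 9 0 0 / 0 0 0 0 0 / 0 0 0 0 0 / 0 0 0 0 0
t=4: a0@(1,2) a1@(0,0) a2@(0,0) a3@(0,0) a4@(1,2) a5@(0,0) a6@(1,2) | pheromone: 13 0 0 0 0 / 0 0 11 0 0 / 0 0 0 0 0 / 0 0 0 0 0 / 0 0 0 0 0
t=5: a0@(1,2) a1@(0,0) a2@(0,0) a3@(0,0) a4@(1,2) a5@(0,0) a6@(1,2) | pheromone: 16 0 0 0 0 / 0 0 13 0 0 / 0 0 0 0 0 / 0 0 0 0 0 / 0 0 0 0 0
t=6: a0@(1,2) a1@(0,0) a2@(0,0) a3@(0,0) a4@(1,2) a5@(0,0) a6@(1,2) | pheromone: 19 0 0 0 0 / 0 0 15 0 0 / 0 0 0 0 0 / 0 0 0 0 0 / 0 0 0 0 0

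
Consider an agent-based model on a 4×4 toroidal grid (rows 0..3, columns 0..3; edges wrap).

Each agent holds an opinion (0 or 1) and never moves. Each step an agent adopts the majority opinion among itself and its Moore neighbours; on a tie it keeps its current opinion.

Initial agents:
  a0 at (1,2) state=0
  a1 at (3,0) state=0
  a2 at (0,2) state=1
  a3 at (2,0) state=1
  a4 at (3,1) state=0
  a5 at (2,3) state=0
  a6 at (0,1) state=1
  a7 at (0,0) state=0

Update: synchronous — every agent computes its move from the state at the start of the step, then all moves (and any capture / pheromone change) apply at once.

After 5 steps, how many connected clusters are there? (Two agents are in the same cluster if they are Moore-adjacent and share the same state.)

t=1: a0@(1,2):0 a1@(3,0):0 a2@(0,2):1 a3@(2,0):0 a4@(3,1):0 a5@(2,3):0 a6@(0,1):0 a7@(0,0):0
t=2: a0@(1,2):0 a1@(3,0):0 a2@(0,2):0 a3@(2,0):0 a4@(3,1):0 a5@(2,3):0 a6@(0,1):0 a7@(0,0):0
t=3: (unchanged — steady state)

1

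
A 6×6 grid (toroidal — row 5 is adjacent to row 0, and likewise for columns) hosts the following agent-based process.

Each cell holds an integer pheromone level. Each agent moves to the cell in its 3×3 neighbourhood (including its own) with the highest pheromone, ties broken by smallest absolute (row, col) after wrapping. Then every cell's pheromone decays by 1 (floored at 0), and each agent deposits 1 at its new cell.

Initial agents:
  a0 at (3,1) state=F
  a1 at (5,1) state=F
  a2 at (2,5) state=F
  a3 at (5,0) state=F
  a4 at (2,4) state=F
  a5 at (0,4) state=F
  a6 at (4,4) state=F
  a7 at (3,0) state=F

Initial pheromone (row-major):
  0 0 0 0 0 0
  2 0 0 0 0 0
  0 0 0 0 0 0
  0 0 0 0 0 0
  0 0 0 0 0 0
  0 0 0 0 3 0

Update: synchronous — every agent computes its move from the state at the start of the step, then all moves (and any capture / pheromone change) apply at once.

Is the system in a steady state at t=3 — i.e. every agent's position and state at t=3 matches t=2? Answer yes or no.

t=1: a0@(2,0) a1@(0,0) a2@(1,0) a3@(0,0) a4@(1,3) a5@(5,4) a6@(5,4) a7@(2,0) | pheromone: 2 0 0 0 0 0 / 2 0 0 1 0 0 / 2 0 0 0 0 0 / 0 0 0 0 0 0 / 0 0 0 0 0 0 / 0 0 0 0 4 0
t=2: a0@(1,0) a1@(0,0) a2@(0,0) a3@(0,0) a4@(1,3) a5@(5,4) a6@(5,4) a7@(1,0) | pheromone: 4 0 0 0 0 0 / 3 0 0 1 0 0 / 1 0 0 0 0 0 / 0 0 0 0 0 0 / 0 0 0 0 0 0 / 0 0 0 0 5 0
t=3: a0@(0,0) a1@(0,0) a2@(0,0) a3@(0,0) a4@(1,3) a5@(5,4) a6@(5,4) a7@(0,0) | pheromone: 8 0 0 0 0 0 / 2 0 0 1 0 0 / 0 0 0 0 0 0 / 0 0 0 0 0 0 / 0 0 0 0 0 0 / 0 0 0 0 6 0

no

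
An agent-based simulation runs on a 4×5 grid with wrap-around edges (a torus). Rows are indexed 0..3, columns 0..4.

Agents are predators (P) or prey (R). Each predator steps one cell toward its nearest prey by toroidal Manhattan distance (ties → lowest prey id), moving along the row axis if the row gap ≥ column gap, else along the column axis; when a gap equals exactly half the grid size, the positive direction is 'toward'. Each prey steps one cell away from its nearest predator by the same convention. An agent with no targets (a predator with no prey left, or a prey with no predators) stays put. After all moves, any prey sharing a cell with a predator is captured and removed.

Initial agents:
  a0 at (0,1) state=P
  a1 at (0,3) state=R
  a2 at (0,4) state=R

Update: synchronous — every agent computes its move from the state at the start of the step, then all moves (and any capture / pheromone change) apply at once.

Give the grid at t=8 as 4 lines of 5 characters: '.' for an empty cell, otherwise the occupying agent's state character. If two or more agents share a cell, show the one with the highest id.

RR..P
.....
.....
.....

t=1: a0@(0,2):P a1@(0,4):R a2@(0,3):R
t=2: a0@(0,3):P a1@(0,0):R a2@(0,4):R
t=3: a0@(0,4):P a1@(0,1):R a2@(0,0):R
t=4: a0@(0,0):P a1@(0,2):R a2@(0,1):R
t=5: a0@(0,1):P a1@(0,3):R a2@(0,2):R
t=6: a0@(0,2):P a1@(0,4):R a2@(0,3):R
t=7: a0@(0,3):P a1@(0,0):R a2@(0,4):R
t=8: a0@(0,4):P a1@(0,1):R a2@(0,0):R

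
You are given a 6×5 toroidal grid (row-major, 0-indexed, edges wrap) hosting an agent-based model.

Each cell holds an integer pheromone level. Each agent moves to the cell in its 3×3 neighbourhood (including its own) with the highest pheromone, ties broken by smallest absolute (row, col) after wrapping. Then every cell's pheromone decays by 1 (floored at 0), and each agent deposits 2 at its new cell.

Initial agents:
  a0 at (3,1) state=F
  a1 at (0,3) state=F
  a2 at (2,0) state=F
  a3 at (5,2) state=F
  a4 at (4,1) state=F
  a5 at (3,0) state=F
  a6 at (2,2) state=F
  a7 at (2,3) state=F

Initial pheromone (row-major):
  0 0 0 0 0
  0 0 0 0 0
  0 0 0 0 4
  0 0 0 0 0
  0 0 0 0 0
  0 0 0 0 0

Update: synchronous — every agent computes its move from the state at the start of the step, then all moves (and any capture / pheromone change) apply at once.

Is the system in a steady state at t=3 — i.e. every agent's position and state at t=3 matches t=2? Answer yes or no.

yes

t=1: a0@(2,0) a1@(0,2) a2@(2,4) a3@(0,1) a4@(3,0) a5@(2,4) a6@(1,1) a7@(2,4) | pheromone: 0 2 2 0 0 / 0 2 0 0 0 / 2 0 0 0 9 / 2 0 0 0 0 / 0 0 0 0 0 / 0 0 0 0 0
t=2: a0@(2,4) a1@(0,1) a2@(2,4) a3@(0,1) a4@(2,4) a5@(2,4) a6@(0,1) a7@(2,4) | pheromone: 0 7 1 0 0 / 0 1 0 0 0 / 1 0 0 0 18 / 1 0 0 0 0 / 0 0 0 0 0 / 0 0 0 0 0
t=3: a0@(2,4) a1@(0,1) a2@(2,4) a3@(0,1) a4@(2,4) a5@(2,4) a6@(0,1) a7@(2,4) | pheromone: 0 12 0 0 0 / 0 0 0 0 0 / 0 0 0 0 27 / 0 0 0 0 0 / 0 0 0 0 0 / 0 0 0 0 0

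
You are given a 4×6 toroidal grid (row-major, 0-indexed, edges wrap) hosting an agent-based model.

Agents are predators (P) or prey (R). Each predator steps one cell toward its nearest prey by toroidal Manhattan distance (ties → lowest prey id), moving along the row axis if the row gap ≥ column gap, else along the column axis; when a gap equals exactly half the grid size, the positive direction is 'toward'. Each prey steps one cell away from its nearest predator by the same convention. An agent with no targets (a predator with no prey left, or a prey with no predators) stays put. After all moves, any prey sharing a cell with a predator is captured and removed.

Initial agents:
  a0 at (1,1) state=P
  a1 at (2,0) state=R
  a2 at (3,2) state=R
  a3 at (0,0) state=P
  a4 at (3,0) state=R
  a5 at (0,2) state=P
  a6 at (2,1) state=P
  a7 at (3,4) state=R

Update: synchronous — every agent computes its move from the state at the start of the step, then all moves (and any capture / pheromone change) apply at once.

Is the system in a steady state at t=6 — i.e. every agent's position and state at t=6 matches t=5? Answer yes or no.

t=1: a0@(2,1):P a1@(2,5):R a2@(2,2):R a3@(3,0):P a5@(3,2):P a6@(2,0):P a7@(3,3):R
t=2: a0@(2,2):P a1@(2,4):R a2@(2,3):R a3@(2,0):P a5@(2,2):P a6@(2,5):P a7@(3,4):R
t=3: a0@(2,3):P a3@(2,5):P a5@(2,3):P a6@(2,4):P a7@(0,4):R
t=4: a0@(3,3):P a3@(3,5):P a5@(3,3):P a6@(3,4):P
t=5: (unchanged — steady state)

yes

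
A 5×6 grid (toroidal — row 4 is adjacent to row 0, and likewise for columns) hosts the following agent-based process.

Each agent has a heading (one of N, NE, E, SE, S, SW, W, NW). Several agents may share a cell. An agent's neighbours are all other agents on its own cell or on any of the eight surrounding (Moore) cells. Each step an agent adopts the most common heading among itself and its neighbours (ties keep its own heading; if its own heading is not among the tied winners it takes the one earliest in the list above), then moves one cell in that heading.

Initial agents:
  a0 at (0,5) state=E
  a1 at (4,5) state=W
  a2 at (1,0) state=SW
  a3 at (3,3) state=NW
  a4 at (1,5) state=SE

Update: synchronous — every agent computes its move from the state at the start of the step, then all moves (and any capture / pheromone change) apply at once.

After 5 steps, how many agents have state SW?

1

t=1: a0@(0,0):E a1@(4,4):W a2@(2,5):SW a3@(2,2):NW a4@(2,0):SE
t=2: a0@(0,1):E a1@(4,3):W a2@(3,4):SW a3@(1,1):NW a4@(3,1):SE
t=3: a0@(0,2):E a1@(4,2):W a2@(4,3):SW a3@(0,0):NW a4@(4,2):SE
t=4: a0@(0,3):E a1@(4,1):W a2@(0,2):SW a3@(4,5):NW a4@(0,3):SE
t=5: a0@(0,4):E a1@(4,0):W a2@(1,1):SW a3@(3,4):NW a4@(1,4):SE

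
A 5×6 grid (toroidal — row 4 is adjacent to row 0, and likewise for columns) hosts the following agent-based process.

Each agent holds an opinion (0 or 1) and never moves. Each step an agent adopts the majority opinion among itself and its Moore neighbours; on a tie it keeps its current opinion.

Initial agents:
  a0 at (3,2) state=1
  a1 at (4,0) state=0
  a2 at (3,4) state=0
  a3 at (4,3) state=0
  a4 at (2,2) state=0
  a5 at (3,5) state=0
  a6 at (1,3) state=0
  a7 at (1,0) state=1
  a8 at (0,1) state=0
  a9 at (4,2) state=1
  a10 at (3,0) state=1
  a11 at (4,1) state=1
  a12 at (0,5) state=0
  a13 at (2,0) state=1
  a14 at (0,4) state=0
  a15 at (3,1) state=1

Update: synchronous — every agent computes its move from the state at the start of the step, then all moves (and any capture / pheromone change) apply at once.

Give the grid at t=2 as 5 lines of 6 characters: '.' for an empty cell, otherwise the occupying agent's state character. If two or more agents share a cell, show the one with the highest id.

.1..00
1..0..
1.0...
111.00
1110..

t=1: a0@(3,2):1 a1@(4,0):0 a2@(3,4):0 a3@(4,3):0 a4@(2,2):0 a5@(3,5):0 a6@(1,3):0 a7@(1,0):1 a8@(0,1):1 a9@(4,2):1 a10@(3,0):1 a11@(4,1):1 a12@(0,5):0 a13@(2,0):1 a14@(0,4):0 a15@(3,1):1
t=2: a0@(3,2):1 a1@(4,0):1 a2@(3,4):0 a3@(4,3):0 a4@(2,2):0 a5@(3,5):0 a6@(1,3):0 a7@(1,0):1 a8@(0,1):1 a9@(4,2):1 a10@(3,0):1 a11@(4,1):1 a12@(0,5):0 a13@(2,0):1 a14@(0,4):0 a15@(3,1):1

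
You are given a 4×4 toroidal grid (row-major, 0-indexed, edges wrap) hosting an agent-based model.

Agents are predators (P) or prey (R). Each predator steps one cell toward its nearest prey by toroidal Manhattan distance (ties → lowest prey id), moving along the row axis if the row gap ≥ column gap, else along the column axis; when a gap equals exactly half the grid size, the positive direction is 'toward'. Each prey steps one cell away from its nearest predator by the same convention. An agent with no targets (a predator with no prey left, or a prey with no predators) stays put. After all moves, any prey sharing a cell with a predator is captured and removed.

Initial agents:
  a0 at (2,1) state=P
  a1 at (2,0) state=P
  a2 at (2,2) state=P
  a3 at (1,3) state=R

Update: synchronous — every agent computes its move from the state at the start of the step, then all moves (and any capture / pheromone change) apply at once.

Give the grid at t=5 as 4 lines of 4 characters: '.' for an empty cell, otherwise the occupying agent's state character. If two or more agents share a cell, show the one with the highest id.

....
....
....
P.PP

t=1: a0@(2,2):P a1@(1,0):P a2@(1,2):P a3@(0,3):R
t=2: a0@(3,2):P a1@(0,0):P a2@(0,2):P a3@(3,3):R
t=3: a0@(3,3):P a1@(3,0):P a2@(3,2):P
t=4: (unchanged — steady state)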